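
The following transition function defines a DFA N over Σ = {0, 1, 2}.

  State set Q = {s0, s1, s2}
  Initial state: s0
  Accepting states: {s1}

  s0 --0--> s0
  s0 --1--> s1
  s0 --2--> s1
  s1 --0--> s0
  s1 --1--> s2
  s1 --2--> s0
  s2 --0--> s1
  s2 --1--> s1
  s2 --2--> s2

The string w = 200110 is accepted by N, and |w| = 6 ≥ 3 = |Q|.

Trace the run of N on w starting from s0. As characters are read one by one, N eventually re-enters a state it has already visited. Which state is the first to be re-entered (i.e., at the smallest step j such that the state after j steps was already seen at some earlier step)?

s0

State sequence: s0 -2-> s1 -0-> s0 -0-> s0 -1-> s1 -1-> s2 -0-> s1
First repeat at step 2: s0 was already visited.

The earliest repeat is at step j = 2: N is in s0, which it already visited at step i = 0.
With |Q| = 3, pigeonhole forces a state repeat no later than step 3; the substring read between the first and second visits to that state can be pumped.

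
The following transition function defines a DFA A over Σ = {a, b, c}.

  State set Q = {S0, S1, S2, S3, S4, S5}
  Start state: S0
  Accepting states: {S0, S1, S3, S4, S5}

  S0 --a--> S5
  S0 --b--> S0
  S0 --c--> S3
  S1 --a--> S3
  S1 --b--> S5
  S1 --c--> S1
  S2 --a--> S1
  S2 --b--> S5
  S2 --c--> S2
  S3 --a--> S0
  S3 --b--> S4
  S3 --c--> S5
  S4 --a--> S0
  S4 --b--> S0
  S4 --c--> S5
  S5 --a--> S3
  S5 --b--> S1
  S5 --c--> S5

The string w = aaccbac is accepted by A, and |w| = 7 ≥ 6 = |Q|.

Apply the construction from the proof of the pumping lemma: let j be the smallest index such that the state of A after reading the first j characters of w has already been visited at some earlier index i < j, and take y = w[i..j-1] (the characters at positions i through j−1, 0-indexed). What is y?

ac

Run of A on w = a a c c b a c:
  step 0: S0  (start)
  step 1: S5  (read a: S0→S5)
  step 2: S3  (read a: S5→S3)
  step 3: S5  (read c: S3→S5)   ← first repeat (S5 seen earlier)
  step 4: S5  (read c: S5→S5)
  step 5: S1  (read b: S5→S1)
  step 6: S3  (read a: S1→S3)
  step 7: S5  (read c: S3→S5)

So i = 1, j = 3, giving x = w[0:1] = a, y = w[1:3] = ac, z = w[3:7] = cbac.
Check: |xy| = 3 ≤ 6 and |y| = 2 ≥ 1. Reading y takes A from S5 back to S5, so every xyⁱz is accepted.
The DFA has 6 states, so the proof of the pumping lemma guarantees a repeated state among the first 6+1 visited; the segment between the two visits is the pumpable y.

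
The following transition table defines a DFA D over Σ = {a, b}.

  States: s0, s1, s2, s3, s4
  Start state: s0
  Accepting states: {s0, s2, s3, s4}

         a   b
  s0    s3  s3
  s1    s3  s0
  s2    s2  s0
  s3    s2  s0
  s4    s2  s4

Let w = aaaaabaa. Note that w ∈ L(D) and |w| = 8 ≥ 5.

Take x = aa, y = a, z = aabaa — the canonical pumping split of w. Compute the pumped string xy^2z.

xy^2z = aa·a·a·aabaa = aaaaaabaa.
Reading y = a takes D from s2 back to s2, so after x·y·y the machine is still in s2, and z then leads to the accepting state s2. Hence aaaaaabaa ∈ L(D).

aaaaaabaa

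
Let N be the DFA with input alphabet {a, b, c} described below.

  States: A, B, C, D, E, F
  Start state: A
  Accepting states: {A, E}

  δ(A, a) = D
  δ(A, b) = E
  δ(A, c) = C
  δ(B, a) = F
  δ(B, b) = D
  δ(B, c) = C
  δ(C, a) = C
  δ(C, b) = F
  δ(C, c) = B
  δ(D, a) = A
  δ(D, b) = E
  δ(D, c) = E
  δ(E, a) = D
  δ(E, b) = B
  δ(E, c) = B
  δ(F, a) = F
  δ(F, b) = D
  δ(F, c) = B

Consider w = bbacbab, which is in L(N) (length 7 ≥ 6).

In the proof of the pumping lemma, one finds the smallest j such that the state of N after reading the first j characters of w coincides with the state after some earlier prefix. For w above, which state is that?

B

Run of N on w = b b a c b a b:
  step 0: A  (start)
  step 1: E  (read b: A→E)
  step 2: B  (read b: E→B)
  step 3: F  (read a: B→F)
  step 4: B  (read c: F→B)   ← first repeat (B seen earlier)
  step 5: D  (read b: B→D)
  step 6: A  (read a: D→A)
  step 7: E  (read b: A→E)

The earliest repeat is at step j = 4: N is in B, which it already visited at step i = 2.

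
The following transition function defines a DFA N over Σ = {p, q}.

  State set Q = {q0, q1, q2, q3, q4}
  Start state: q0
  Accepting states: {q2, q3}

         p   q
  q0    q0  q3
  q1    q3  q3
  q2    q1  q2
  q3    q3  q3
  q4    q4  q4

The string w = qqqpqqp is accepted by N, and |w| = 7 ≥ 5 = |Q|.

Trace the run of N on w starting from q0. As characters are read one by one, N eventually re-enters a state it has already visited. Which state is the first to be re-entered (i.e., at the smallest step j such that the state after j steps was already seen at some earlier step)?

q3

Run of N on w = q q q p q q p:
  step 0: q0  (start)
  step 1: q3  (read q: q0→q3)
  step 2: q3  (read q: q3→q3)   ← first repeat (q3 seen earlier)
  step 3: q3  (read q: q3→q3)
  step 4: q3  (read p: q3→q3)
  step 5: q3  (read q: q3→q3)
  step 6: q3  (read q: q3→q3)
  step 7: q3  (read p: q3→q3)

The earliest repeat is at step j = 2: N is in q3, which it already visited at step i = 1.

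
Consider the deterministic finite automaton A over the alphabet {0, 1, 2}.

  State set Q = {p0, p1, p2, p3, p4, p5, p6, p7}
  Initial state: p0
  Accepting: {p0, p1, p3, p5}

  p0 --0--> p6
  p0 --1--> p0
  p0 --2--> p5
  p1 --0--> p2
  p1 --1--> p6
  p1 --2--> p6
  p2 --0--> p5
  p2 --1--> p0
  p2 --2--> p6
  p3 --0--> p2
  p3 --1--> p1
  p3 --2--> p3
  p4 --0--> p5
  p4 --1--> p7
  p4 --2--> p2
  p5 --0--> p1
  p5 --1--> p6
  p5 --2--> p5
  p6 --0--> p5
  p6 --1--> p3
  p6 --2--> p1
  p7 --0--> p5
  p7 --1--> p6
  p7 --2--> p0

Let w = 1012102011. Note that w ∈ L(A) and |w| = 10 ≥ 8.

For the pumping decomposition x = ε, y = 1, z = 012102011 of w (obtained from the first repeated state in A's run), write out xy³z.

xy^3z = ε·1·1·1·012102011 = 111012102011.
Reading y = 1 takes A from p0 back to p0, so after x·y·y·y the machine is still in p0, and z then leads to the accepting state p3. Hence 111012102011 ∈ L(A).

111012102011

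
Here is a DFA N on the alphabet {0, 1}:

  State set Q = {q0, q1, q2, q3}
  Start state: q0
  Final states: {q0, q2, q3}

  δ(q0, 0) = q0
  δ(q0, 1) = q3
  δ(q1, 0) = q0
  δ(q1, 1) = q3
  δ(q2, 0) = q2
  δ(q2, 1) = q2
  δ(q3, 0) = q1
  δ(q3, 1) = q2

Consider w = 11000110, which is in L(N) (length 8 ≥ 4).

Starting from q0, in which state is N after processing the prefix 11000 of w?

Run of N on the first 5 characters of w = 1 1 0 0 0:
  step 0: q0  (start)
  step 1: q3  (read 1: q0→q3)
  step 2: q2  (read 1: q3→q2)
  step 3: q2  (read 0: q2→q2)
  step 4: q2  (read 0: q2→q2)
  step 5: q2  (read 0: q2→q2)

After reading 5 characters, N is in state q2.
(This kind of state-tracing is the core of the pumping-lemma construction: with 4 states, pigeonhole forces a repeat within the first 4 steps.)

q2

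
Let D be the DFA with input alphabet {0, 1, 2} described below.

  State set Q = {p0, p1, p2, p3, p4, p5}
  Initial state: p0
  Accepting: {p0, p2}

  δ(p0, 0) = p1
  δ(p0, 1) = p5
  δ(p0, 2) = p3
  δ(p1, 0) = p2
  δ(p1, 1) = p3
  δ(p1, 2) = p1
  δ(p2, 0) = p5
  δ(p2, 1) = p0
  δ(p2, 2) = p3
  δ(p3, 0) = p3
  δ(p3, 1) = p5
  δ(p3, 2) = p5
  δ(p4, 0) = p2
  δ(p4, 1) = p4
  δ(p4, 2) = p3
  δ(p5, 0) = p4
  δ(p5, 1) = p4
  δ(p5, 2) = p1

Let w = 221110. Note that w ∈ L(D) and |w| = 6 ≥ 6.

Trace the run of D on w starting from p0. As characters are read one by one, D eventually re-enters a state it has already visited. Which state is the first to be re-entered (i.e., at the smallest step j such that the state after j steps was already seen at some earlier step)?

Run of D on w = 2 2 1 1 1 0:
  step 0: p0  (start)
  step 1: p3  (read 2: p0→p3)
  step 2: p5  (read 2: p3→p5)
  step 3: p4  (read 1: p5→p4)
  step 4: p4  (read 1: p4→p4)   ← first repeat (p4 seen earlier)
  step 5: p4  (read 1: p4→p4)
  step 6: p2  (read 0: p4→p2)

The earliest repeat is at step j = 4: D is in p4, which it already visited at step i = 3.
Pumping length from the standard proof: p = 6 (the number of states). The repeated state found above gives |xy| = j ≤ 6 and |y| = j − i ≥ 1.

p4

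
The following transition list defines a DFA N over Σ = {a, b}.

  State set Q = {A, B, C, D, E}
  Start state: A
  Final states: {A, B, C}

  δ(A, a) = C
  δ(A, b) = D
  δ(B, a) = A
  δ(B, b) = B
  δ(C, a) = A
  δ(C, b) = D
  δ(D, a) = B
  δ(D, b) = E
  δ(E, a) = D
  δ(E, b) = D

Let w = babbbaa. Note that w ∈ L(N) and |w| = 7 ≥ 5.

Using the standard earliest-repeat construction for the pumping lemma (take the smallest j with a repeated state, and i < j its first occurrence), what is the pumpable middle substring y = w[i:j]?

Run of N on w = b a b b b a a:
  step 0: A  (start)
  step 1: D  (read b: A→D)
  step 2: B  (read a: D→B)
  step 3: B  (read b: B→B)   ← first repeat (B seen earlier)
  step 4: B  (read b: B→B)
  step 5: B  (read b: B→B)
  step 6: A  (read a: B→A)
  step 7: C  (read a: A→C)

So i = 2, j = 3, giving x = w[0:2] = ba, y = w[2:3] = b, z = w[3:7] = bbaa.
Check: |xy| = 3 ≤ 5 and |y| = 1 ≥ 1. Reading y takes N from B back to B, so every xyⁱz is accepted.

b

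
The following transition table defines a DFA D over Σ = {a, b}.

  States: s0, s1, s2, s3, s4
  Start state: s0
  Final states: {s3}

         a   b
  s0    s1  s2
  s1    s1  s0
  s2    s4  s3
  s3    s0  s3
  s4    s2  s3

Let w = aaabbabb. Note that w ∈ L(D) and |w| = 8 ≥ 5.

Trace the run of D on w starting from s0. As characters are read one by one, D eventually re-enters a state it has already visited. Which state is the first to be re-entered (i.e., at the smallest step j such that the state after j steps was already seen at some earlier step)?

Run of D on w = a a a b b a b b:
  step 0: s0  (start)
  step 1: s1  (read a: s0→s1)
  step 2: s1  (read a: s1→s1)   ← first repeat (s1 seen earlier)
  step 3: s1  (read a: s1→s1)
  step 4: s0  (read b: s1→s0)
  step 5: s2  (read b: s0→s2)
  step 6: s4  (read a: s2→s4)
  step 7: s3  (read b: s4→s3)
  step 8: s3  (read b: s3→s3)

The earliest repeat is at step j = 2: D is in s1, which it already visited at step i = 1.
The DFA has 5 states, so the proof of the pumping lemma guarantees a repeated state among the first 5+1 visited; the segment between the two visits is the pumpable y.

s1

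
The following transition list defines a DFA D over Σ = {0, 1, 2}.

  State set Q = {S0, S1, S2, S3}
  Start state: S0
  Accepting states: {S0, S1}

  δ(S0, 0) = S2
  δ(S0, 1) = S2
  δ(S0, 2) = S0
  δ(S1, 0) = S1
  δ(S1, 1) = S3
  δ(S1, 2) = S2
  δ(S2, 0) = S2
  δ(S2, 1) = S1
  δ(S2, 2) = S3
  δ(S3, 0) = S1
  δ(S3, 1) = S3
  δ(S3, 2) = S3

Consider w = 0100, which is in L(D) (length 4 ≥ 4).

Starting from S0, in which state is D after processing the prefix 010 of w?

S1

Run of D on the first 3 characters of w = 0 1 0:
  step 0: S0  (start)
  step 1: S2  (read 0: S0→S2)
  step 2: S1  (read 1: S2→S1)
  step 3: S1  (read 0: S1→S1)

After reading 3 characters, D is in state S1.
(This kind of state-tracing is the core of the pumping-lemma construction: with 4 states, pigeonhole forces a repeat within the first 4 steps.)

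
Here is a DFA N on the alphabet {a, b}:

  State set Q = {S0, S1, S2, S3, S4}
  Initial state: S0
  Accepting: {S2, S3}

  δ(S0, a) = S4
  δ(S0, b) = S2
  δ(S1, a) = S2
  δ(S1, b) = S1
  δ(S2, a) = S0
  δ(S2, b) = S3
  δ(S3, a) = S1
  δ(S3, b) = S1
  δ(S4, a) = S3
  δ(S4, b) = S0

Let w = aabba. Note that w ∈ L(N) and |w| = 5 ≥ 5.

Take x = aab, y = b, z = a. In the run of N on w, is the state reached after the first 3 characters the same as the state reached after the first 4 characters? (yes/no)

yes

State sequence: S0 -a-> S4 -a-> S3 -b-> S1 -b-> S1

After x (step 3): S1. After xy (step 4): S1.
They match, so y = b drives N around a cycle from S1 back to itself; pumping y any number of times keeps N in S1 before reading z, and xyⁱz ∈ L(N) for every i ≥ 0.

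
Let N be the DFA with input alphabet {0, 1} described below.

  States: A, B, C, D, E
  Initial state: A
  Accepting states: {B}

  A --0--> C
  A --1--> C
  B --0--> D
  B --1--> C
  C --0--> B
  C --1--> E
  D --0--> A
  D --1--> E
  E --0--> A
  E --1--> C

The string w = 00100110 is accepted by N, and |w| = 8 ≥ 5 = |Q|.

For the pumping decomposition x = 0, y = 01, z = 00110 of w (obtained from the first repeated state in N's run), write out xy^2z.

0010100110

xy^2z = 0·01·01·00110 = 0010100110.
Reading y = 01 takes N from C back to C, so after x·y·y the machine is still in C, and z then leads to the accepting state B. Hence 0010100110 ∈ L(N).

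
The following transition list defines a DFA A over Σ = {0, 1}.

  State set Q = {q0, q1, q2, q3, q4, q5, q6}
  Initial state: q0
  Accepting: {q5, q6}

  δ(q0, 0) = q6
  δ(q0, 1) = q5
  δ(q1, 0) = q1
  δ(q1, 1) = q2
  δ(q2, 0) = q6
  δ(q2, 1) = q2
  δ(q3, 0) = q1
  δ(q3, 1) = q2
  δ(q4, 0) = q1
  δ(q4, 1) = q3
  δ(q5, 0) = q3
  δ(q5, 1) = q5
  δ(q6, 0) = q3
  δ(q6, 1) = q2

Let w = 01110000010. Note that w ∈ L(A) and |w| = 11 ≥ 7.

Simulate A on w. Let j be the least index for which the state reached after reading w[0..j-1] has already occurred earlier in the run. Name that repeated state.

q2

State sequence: q0 -0-> q6 -1-> q2 -1-> q2 -1-> q2 -0-> q6 -0-> q3 -0-> q1 -0-> q1 -0-> q1 -1-> q2 -0-> q6
First repeat at step 3: q2 was already visited.

The earliest repeat is at step j = 3: A is in q2, which it already visited at step i = 2.
Pumping length from the standard proof: p = 7 (the number of states). The repeated state found above gives |xy| = j ≤ 7 and |y| = j − i ≥ 1.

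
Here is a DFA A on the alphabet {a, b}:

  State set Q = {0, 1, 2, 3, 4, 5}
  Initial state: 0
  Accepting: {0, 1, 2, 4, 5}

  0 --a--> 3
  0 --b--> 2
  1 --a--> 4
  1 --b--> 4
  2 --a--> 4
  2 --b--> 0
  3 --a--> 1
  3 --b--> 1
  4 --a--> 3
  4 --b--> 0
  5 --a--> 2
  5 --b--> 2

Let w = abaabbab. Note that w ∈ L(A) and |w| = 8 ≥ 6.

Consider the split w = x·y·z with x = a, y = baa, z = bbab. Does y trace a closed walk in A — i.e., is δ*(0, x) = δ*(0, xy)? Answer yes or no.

yes

State sequence: 0 -a-> 3 -b-> 1 -a-> 4 -a-> 3

After x (step 1): 3. After xy (step 4): 3.
They match, so y = baa drives A around a cycle from 3 back to itself; pumping y any number of times keeps A in 3 before reading z, and xyⁱz ∈ L(A) for every i ≥ 0.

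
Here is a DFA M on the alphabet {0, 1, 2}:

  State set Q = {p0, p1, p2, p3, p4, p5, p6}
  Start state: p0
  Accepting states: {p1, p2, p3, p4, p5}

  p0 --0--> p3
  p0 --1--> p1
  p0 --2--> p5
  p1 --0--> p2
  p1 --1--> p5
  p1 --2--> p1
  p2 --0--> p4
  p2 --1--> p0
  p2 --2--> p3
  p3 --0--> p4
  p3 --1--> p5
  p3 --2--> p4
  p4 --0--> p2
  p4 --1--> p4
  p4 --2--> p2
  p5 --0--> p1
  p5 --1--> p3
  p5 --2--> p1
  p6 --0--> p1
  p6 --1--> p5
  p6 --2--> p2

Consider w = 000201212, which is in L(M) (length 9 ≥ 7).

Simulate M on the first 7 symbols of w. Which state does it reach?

p2

State sequence: p0 -0-> p3 -0-> p4 -0-> p2 -2-> p3 -0-> p4 -1-> p4 -2-> p2

After reading 7 characters, M is in state p2.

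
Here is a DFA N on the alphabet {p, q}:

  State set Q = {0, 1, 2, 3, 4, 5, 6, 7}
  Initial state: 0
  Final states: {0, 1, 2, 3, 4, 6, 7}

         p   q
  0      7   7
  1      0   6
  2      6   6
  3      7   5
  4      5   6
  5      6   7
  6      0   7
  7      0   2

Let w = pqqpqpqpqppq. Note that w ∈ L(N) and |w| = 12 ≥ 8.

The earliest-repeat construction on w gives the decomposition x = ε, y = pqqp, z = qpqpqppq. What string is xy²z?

pqqppqqpqpqpqppq

xy^2z = ε·pqqp·pqqp·qpqpqppq = pqqppqqpqpqpqppq.
Reading y = pqqp takes N from 0 back to 0, so after x·y·y the machine is still in 0, and z then leads to the accepting state 2. Hence pqqppqqpqpqpqppq ∈ L(N).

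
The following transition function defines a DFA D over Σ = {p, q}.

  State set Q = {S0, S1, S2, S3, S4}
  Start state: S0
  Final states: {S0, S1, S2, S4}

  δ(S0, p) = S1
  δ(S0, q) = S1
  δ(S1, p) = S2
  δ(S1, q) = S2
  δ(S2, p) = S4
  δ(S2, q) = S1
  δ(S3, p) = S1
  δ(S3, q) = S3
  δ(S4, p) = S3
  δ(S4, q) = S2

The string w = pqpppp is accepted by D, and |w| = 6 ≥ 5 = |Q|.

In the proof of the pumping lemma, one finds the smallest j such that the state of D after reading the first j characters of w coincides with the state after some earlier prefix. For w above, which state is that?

State sequence: S0 -p-> S1 -q-> S2 -p-> S4 -p-> S3 -p-> S1 -p-> S2
First repeat at step 5: S1 was already visited.

The earliest repeat is at step j = 5: D is in S1, which it already visited at step i = 1.

S1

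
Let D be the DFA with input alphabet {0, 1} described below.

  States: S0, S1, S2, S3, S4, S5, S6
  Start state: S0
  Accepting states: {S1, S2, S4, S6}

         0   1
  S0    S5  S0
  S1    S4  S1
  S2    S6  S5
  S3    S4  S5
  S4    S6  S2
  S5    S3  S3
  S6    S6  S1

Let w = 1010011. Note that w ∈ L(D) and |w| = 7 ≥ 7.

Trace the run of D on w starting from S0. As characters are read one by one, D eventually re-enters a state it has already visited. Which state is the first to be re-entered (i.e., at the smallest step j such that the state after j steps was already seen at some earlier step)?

S0

Run of D on w = 1 0 1 0 0 1 1:
  step 0: S0  (start)
  step 1: S0  (read 1: S0→S0)   ← first repeat (S0 seen earlier)
  step 2: S5  (read 0: S0→S5)
  step 3: S3  (read 1: S5→S3)
  step 4: S4  (read 0: S3→S4)
  step 5: S6  (read 0: S4→S6)
  step 6: S1  (read 1: S6→S1)
  step 7: S1  (read 1: S1→S1)

The earliest repeat is at step j = 1: D is in S0, which it already visited at step i = 0.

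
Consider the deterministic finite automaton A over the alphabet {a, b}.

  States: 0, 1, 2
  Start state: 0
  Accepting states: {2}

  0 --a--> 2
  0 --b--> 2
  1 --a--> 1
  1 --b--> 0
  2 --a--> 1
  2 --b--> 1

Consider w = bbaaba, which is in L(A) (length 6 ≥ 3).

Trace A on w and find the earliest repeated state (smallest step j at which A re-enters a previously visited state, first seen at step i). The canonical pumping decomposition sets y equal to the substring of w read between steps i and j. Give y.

Run of A on w = b b a a b a:
  step 0: 0  (start)
  step 1: 2  (read b: 0→2)
  step 2: 1  (read b: 2→1)
  step 3: 1  (read a: 1→1)   ← first repeat (1 seen earlier)
  step 4: 1  (read a: 1→1)
  step 5: 0  (read b: 1→0)
  step 6: 2  (read a: 0→2)

So i = 2, j = 3, giving x = w[0:2] = bb, y = w[2:3] = a, z = w[3:6] = aba.
Check: |xy| = 3 ≤ 3 and |y| = 1 ≥ 1. Reading y takes A from 1 back to 1, so every xyⁱz is accepted.
Since A has 3 states, any run of length ≥ 3 visits 3+1 states, so by pigeonhole some state repeats within the first 3 steps — that repeat gives the pumpable loop.

a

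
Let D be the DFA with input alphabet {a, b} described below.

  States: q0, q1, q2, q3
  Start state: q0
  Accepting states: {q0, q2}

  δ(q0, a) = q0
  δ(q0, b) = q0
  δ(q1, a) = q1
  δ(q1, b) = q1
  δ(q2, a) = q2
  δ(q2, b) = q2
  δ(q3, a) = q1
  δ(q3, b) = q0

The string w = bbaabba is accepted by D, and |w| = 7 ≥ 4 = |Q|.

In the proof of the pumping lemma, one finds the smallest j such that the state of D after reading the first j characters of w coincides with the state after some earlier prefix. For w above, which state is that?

q0

Run of D on w = b b a a b b a:
  step 0: q0  (start)
  step 1: q0  (read b: q0→q0)   ← first repeat (q0 seen earlier)
  step 2: q0  (read b: q0→q0)
  step 3: q0  (read a: q0→q0)
  step 4: q0  (read a: q0→q0)
  step 5: q0  (read b: q0→q0)
  step 6: q0  (read b: q0→q0)
  step 7: q0  (read a: q0→q0)

The earliest repeat is at step j = 1: D is in q0, which it already visited at step i = 0.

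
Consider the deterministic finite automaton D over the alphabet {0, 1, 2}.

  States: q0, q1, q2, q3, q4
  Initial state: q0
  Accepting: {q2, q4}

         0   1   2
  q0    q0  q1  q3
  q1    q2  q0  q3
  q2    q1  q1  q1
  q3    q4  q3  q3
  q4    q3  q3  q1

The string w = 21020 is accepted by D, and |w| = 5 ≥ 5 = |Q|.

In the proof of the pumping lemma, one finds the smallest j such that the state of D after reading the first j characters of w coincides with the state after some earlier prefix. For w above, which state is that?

State sequence: q0 -2-> q3 -1-> q3 -0-> q4 -2-> q1 -0-> q2
First repeat at step 2: q3 was already visited.

The earliest repeat is at step j = 2: D is in q3, which it already visited at step i = 1.
With |Q| = 5, pigeonhole forces a state repeat no later than step 5; the substring read between the first and second visits to that state can be pumped.

q3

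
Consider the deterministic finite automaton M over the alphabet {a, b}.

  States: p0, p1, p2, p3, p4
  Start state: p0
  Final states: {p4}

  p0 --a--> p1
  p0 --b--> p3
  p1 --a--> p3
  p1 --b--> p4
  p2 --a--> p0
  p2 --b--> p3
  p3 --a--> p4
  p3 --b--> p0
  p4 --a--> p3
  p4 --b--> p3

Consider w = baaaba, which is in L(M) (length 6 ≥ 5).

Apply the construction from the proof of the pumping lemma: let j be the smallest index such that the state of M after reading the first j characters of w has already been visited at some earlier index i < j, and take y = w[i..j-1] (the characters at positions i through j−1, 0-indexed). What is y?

aa

Run of M on w = b a a a b a:
  step 0: p0  (start)
  step 1: p3  (read b: p0→p3)
  step 2: p4  (read a: p3→p4)
  step 3: p3  (read a: p4→p3)   ← first repeat (p3 seen earlier)
  step 4: p4  (read a: p3→p4)
  step 5: p3  (read b: p4→p3)
  step 6: p4  (read a: p3→p4)

So i = 1, j = 3, giving x = w[0:1] = b, y = w[1:3] = aa, z = w[3:6] = aba.
Check: |xy| = 3 ≤ 5 and |y| = 2 ≥ 1. Reading y takes M from p3 back to p3, so every xyⁱz is accepted.
Pumping length from the standard proof: p = 5 (the number of states). The repeated state found above gives |xy| = j ≤ 5 and |y| = j − i ≥ 1.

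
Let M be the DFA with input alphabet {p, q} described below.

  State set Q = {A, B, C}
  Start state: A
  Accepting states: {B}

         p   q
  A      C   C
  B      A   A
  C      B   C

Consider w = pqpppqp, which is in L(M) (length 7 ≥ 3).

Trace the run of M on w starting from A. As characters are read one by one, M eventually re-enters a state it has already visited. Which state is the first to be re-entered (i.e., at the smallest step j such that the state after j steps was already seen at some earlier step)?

Run of M on w = p q p p p q p:
  step 0: A  (start)
  step 1: C  (read p: A→C)
  step 2: C  (read q: C→C)   ← first repeat (C seen earlier)
  step 3: B  (read p: C→B)
  step 4: A  (read p: B→A)
  step 5: C  (read p: A→C)
  step 6: C  (read q: C→C)
  step 7: B  (read p: C→B)

The earliest repeat is at step j = 2: M is in C, which it already visited at step i = 1.

C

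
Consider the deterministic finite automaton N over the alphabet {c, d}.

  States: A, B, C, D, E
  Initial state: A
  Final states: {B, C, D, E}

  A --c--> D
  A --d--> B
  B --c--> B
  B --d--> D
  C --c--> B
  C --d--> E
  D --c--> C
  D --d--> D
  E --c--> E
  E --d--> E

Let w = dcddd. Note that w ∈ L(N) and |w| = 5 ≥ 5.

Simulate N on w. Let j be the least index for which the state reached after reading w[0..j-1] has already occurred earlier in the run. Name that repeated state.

B

State sequence: A -d-> B -c-> B -d-> D -d-> D -d-> D
First repeat at step 2: B was already visited.

The earliest repeat is at step j = 2: N is in B, which it already visited at step i = 1.
Pumping length from the standard proof: p = 5 (the number of states). The repeated state found above gives |xy| = j ≤ 5 and |y| = j − i ≥ 1.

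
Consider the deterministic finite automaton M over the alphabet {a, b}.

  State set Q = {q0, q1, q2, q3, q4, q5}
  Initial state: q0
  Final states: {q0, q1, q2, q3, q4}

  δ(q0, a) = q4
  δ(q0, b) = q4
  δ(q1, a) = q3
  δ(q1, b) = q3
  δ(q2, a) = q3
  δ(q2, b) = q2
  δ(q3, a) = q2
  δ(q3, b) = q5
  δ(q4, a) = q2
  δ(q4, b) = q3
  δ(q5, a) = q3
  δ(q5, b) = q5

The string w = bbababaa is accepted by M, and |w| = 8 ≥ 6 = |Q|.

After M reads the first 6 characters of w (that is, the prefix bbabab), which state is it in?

State sequence: q0 -b-> q4 -b-> q3 -a-> q2 -b-> q2 -a-> q3 -b-> q5

After reading 6 characters, M is in state q5.

q5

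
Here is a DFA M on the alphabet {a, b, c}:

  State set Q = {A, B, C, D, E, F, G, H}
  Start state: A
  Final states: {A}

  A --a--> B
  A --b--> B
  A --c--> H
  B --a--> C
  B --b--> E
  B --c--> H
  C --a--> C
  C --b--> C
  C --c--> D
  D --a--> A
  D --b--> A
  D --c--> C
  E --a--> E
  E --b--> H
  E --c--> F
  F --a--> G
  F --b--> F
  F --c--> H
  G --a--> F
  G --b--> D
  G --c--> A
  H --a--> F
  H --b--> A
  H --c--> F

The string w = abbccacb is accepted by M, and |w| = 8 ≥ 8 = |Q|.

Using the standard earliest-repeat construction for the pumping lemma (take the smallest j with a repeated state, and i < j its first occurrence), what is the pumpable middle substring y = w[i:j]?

Run of M on w = a b b c c a c b:
  step 0: A  (start)
  step 1: B  (read a: A→B)
  step 2: E  (read b: B→E)
  step 3: H  (read b: E→H)
  step 4: F  (read c: H→F)
  step 5: H  (read c: F→H)   ← first repeat (H seen earlier)
  step 6: F  (read a: H→F)
  step 7: H  (read c: F→H)
  step 8: A  (read b: H→A)

So i = 3, j = 5, giving x = w[0:3] = abb, y = w[3:5] = cc, z = w[5:8] = acb.
Check: |xy| = 5 ≤ 8 and |y| = 2 ≥ 1. Reading y takes M from H back to H, so every xyⁱz is accepted.
With |Q| = 8, pigeonhole forces a state repeat no later than step 8; the substring read between the first and second visits to that state can be pumped.

cc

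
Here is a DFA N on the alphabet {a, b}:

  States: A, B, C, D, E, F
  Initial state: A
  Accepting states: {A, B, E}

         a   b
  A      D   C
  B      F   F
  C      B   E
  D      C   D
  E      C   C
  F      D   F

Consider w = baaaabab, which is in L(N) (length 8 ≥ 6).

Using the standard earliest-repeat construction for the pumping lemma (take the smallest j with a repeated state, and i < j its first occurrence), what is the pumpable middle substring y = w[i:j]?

aaaa

State sequence: A -b-> C -a-> B -a-> F -a-> D -a-> C -b-> E -a-> C -b-> E
First repeat at step 5: C was already visited.

So i = 1, j = 5, giving x = w[0:1] = b, y = w[1:5] = aaaa, z = w[5:8] = bab.
Check: |xy| = 5 ≤ 6 and |y| = 4 ≥ 1. Reading y takes N from C back to C, so every xyⁱz is accepted.
With |Q| = 6, pigeonhole forces a state repeat no later than step 6; the substring read between the first and second visits to that state can be pumped.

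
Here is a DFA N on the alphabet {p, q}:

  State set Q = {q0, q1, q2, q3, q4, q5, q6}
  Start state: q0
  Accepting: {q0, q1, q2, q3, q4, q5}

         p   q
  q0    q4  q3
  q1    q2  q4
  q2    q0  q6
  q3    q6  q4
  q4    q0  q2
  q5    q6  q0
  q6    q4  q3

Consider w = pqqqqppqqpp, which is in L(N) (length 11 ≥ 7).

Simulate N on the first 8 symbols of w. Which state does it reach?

Run of N on the first 8 characters of w = p q q q q p p q:
  step 0: q0  (start)
  step 1: q4  (read p: q0→q4)
  step 2: q2  (read q: q4→q2)
  step 3: q6  (read q: q2→q6)
  step 4: q3  (read q: q6→q3)
  step 5: q4  (read q: q3→q4)
  step 6: q0  (read p: q4→q0)
  step 7: q4  (read p: q0→q4)
  step 8: q2  (read q: q4→q2)

After reading 8 characters, N is in state q2.

q2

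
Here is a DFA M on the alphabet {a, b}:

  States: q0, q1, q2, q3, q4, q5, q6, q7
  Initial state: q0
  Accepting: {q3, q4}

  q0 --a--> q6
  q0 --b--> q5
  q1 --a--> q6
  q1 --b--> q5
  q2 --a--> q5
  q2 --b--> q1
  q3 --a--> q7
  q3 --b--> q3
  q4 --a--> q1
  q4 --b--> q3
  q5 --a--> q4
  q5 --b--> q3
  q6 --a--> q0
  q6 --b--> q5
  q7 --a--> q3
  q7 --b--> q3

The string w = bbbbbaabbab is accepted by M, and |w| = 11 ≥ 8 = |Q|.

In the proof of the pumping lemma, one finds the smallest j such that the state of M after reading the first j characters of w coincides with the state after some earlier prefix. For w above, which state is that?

q3

State sequence: q0 -b-> q5 -b-> q3 -b-> q3 -b-> q3 -b-> q3 -a-> q7 -a-> q3 -b-> q3 -b-> q3 -a-> q7 -b-> q3
First repeat at step 3: q3 was already visited.

The earliest repeat is at step j = 3: M is in q3, which it already visited at step i = 2.
With |Q| = 8, pigeonhole forces a state repeat no later than step 8; the substring read between the first and second visits to that state can be pumped.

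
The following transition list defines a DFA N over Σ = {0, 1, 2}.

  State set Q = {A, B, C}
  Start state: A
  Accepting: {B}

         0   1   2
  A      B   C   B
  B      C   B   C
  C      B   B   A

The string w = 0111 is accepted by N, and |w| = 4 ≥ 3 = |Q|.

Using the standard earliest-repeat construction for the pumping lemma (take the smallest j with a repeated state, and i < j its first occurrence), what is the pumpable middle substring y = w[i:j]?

Run of N on w = 0 1 1 1:
  step 0: A  (start)
  step 1: B  (read 0: A→B)
  step 2: B  (read 1: B→B)   ← first repeat (B seen earlier)
  step 3: B  (read 1: B→B)
  step 4: B  (read 1: B→B)

So i = 1, j = 2, giving x = w[0:1] = 0, y = w[1:2] = 1, z = w[2:4] = 11.
Check: |xy| = 2 ≤ 3 and |y| = 1 ≥ 1. Reading y takes N from B back to B, so every xyⁱz is accepted.
Since N has 3 states, any run of length ≥ 3 visits 3+1 states, so by pigeonhole some state repeats within the first 3 steps — that repeat gives the pumpable loop.

1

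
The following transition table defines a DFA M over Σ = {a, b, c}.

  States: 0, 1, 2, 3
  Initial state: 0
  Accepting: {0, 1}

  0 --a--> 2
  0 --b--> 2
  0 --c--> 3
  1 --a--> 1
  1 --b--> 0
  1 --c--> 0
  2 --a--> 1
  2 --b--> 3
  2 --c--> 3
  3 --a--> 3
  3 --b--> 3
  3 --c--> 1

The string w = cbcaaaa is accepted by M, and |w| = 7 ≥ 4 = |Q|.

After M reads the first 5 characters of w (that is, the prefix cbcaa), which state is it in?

1

Run of M on the first 5 characters of w = c b c a a:
  step 0: 0  (start)
  step 1: 3  (read c: 0→3)
  step 2: 3  (read b: 3→3)
  step 3: 1  (read c: 3→1)
  step 4: 1  (read a: 1→1)
  step 5: 1  (read a: 1→1)

After reading 5 characters, M is in state 1.
(This kind of state-tracing is the core of the pumping-lemma construction: with 4 states, pigeonhole forces a repeat within the first 4 steps.)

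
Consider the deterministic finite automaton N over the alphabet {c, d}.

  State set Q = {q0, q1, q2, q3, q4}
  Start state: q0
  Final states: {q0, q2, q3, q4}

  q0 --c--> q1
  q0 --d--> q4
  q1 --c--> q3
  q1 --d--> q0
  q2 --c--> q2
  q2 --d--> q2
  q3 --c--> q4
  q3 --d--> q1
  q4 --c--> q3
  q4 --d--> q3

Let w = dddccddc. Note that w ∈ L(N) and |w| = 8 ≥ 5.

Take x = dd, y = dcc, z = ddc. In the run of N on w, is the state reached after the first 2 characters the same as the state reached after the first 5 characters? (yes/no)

State sequence: q0 -d-> q4 -d-> q3 -d-> q1 -c-> q3 -c-> q4

After x (step 2): q3. After xy (step 5): q4.
They differ (q3 ≠ q4), so y is not a cycle from the state after x; this split is not the one the pumping-lemma construction produces, and pumping y need not keep the string in L(N).

no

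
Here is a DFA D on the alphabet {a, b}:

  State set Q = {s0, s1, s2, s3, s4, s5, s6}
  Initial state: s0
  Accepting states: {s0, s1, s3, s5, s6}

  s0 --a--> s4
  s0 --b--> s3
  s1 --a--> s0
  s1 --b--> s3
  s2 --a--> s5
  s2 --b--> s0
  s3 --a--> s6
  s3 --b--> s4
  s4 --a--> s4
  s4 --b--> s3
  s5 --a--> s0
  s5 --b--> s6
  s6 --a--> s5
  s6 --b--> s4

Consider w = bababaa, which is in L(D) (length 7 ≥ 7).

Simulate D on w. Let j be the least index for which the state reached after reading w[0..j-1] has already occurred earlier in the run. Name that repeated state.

Run of D on w = b a b a b a a:
  step 0: s0  (start)
  step 1: s3  (read b: s0→s3)
  step 2: s6  (read a: s3→s6)
  step 3: s4  (read b: s6→s4)
  step 4: s4  (read a: s4→s4)   ← first repeat (s4 seen earlier)
  step 5: s3  (read b: s4→s3)
  step 6: s6  (read a: s3→s6)
  step 7: s5  (read a: s6→s5)

The earliest repeat is at step j = 4: D is in s4, which it already visited at step i = 3.

s4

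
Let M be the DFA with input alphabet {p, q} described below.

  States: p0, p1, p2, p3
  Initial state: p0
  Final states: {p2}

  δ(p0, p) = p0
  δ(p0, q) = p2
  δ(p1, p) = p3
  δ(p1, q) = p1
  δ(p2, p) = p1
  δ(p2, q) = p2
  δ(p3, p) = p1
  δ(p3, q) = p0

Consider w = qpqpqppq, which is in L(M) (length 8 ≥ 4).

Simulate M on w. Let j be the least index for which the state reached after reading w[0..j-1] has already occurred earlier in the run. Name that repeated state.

State sequence: p0 -q-> p2 -p-> p1 -q-> p1 -p-> p3 -q-> p0 -p-> p0 -p-> p0 -q-> p2
First repeat at step 3: p1 was already visited.

The earliest repeat is at step j = 3: M is in p1, which it already visited at step i = 2.
Since M has 4 states, any run of length ≥ 4 visits 4+1 states, so by pigeonhole some state repeats within the first 4 steps — that repeat gives the pumpable loop.

p1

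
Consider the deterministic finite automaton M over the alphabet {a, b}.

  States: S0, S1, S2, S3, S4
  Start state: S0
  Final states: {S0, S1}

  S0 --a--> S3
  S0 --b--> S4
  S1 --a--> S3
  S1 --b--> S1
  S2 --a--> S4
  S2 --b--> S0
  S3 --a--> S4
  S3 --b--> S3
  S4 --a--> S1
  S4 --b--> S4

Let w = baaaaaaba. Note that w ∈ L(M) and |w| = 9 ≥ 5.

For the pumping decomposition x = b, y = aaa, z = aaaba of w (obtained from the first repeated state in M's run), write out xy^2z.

baaaaaaaaaba

xy^2z = b·aaa·aaa·aaaba = baaaaaaaaaba.
Reading y = aaa takes M from S4 back to S4, so after x·y·y the machine is still in S4, and z then leads to the accepting state S1. Hence baaaaaaaaaba ∈ L(M).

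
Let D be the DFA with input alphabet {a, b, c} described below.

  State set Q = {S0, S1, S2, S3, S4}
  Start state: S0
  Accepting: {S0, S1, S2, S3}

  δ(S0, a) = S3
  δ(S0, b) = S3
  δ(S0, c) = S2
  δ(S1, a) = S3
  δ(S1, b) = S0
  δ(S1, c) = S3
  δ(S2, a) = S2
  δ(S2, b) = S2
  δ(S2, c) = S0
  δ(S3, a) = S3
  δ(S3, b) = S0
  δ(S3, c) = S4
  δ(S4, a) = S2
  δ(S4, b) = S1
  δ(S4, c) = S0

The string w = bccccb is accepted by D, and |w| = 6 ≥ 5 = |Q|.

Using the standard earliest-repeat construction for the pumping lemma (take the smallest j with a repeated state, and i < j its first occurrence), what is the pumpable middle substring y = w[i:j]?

bcc

Run of D on w = b c c c c b:
  step 0: S0  (start)
  step 1: S3  (read b: S0→S3)
  step 2: S4  (read c: S3→S4)
  step 3: S0  (read c: S4→S0)   ← first repeat (S0 seen earlier)
  step 4: S2  (read c: S0→S2)
  step 5: S0  (read c: S2→S0)
  step 6: S3  (read b: S0→S3)

So i = 0, j = 3, giving x = w[0:0] = ε, y = w[0:3] = bcc, z = w[3:6] = ccb.
Check: |xy| = 3 ≤ 5 and |y| = 3 ≥ 1. Reading y takes D from S0 back to S0, so every xyⁱz is accepted.
The DFA has 5 states, so the proof of the pumping lemma guarantees a repeated state among the first 5+1 visited; the segment between the two visits is the pumpable y.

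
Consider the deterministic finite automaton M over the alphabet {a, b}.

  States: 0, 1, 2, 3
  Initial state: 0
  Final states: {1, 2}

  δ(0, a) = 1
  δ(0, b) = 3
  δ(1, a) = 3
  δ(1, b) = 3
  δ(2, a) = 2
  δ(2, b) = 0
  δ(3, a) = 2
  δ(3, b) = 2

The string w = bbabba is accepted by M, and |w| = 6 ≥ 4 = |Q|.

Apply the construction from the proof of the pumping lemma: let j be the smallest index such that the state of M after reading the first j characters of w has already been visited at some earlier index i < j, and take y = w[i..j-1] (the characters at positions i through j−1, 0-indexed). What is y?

a

Run of M on w = b b a b b a:
  step 0: 0  (start)
  step 1: 3  (read b: 0→3)
  step 2: 2  (read b: 3→2)
  step 3: 2  (read a: 2→2)   ← first repeat (2 seen earlier)
  step 4: 0  (read b: 2→0)
  step 5: 3  (read b: 0→3)
  step 6: 2  (read a: 3→2)

So i = 2, j = 3, giving x = w[0:2] = bb, y = w[2:3] = a, z = w[3:6] = bba.
Check: |xy| = 3 ≤ 4 and |y| = 1 ≥ 1. Reading y takes M from 2 back to 2, so every xyⁱz is accepted.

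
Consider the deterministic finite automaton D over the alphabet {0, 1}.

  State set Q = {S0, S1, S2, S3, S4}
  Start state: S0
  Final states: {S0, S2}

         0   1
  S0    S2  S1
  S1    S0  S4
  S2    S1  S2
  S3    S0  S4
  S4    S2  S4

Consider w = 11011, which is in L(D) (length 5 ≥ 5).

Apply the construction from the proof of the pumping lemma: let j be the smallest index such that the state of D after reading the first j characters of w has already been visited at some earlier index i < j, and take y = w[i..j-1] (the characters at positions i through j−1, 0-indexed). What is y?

1

State sequence: S0 -1-> S1 -1-> S4 -0-> S2 -1-> S2 -1-> S2
First repeat at step 4: S2 was already visited.

So i = 3, j = 4, giving x = w[0:3] = 110, y = w[3:4] = 1, z = w[4:5] = 1.
Check: |xy| = 4 ≤ 5 and |y| = 1 ≥ 1. Reading y takes D from S2 back to S2, so every xyⁱz is accepted.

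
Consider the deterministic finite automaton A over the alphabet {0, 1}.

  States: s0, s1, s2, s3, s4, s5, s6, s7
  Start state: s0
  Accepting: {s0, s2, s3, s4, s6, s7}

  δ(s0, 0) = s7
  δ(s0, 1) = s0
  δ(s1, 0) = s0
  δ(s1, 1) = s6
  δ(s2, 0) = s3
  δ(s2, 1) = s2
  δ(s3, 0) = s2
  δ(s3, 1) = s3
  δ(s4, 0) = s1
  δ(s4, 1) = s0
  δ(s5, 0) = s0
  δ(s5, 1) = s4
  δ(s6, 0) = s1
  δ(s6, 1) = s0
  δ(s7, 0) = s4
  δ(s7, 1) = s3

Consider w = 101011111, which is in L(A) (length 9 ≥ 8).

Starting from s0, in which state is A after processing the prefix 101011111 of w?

State sequence: s0 -1-> s0 -0-> s7 -1-> s3 -0-> s2 -1-> s2 -1-> s2 -1-> s2 -1-> s2 -1-> s2

After reading 9 characters, A is in state s2.

s2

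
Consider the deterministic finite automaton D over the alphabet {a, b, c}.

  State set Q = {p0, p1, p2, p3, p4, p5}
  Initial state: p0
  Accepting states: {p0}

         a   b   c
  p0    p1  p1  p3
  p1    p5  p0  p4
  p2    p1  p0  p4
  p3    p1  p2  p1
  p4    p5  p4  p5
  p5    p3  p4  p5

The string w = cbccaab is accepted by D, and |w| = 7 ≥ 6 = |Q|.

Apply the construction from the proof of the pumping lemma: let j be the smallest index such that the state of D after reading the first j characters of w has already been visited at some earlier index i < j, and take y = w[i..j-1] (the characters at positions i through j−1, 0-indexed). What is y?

bcca

State sequence: p0 -c-> p3 -b-> p2 -c-> p4 -c-> p5 -a-> p3 -a-> p1 -b-> p0
First repeat at step 5: p3 was already visited.

So i = 1, j = 5, giving x = w[0:1] = c, y = w[1:5] = bcca, z = w[5:7] = ab.
Check: |xy| = 5 ≤ 6 and |y| = 4 ≥ 1. Reading y takes D from p3 back to p3, so every xyⁱz is accepted.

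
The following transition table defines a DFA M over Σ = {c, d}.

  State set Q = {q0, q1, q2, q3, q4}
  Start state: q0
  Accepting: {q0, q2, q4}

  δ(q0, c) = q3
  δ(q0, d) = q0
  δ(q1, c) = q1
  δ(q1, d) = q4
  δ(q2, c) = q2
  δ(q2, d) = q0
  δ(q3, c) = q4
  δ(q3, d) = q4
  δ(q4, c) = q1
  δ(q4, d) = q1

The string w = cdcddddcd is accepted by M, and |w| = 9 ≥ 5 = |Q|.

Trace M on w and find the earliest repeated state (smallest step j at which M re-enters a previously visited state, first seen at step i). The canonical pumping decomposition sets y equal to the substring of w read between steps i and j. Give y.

State sequence: q0 -c-> q3 -d-> q4 -c-> q1 -d-> q4 -d-> q1 -d-> q4 -d-> q1 -c-> q1 -d-> q4
First repeat at step 4: q4 was already visited.

So i = 2, j = 4, giving x = w[0:2] = cd, y = w[2:4] = cd, z = w[4:9] = dddcd.
Check: |xy| = 4 ≤ 5 and |y| = 2 ≥ 1. Reading y takes M from q4 back to q4, so every xyⁱz is accepted.

cd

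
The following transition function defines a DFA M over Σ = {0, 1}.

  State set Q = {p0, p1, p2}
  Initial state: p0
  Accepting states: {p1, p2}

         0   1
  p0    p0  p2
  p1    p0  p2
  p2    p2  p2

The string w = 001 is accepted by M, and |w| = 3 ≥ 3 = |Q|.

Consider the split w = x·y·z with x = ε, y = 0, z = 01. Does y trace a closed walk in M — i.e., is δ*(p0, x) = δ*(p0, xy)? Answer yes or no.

State sequence: p0 -0-> p0

After x (step 0): p0. After xy (step 1): p0.
They match, so y = 0 drives M around a cycle from p0 back to itself; pumping y any number of times keeps M in p0 before reading z, and xyⁱz ∈ L(M) for every i ≥ 0.

yes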